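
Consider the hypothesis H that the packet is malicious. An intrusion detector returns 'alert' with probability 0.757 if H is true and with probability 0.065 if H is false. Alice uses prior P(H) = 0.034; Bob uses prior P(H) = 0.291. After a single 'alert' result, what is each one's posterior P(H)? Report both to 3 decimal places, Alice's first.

Alice: 0.291; Bob: 0.827

The likelihood ratio for an 'alert' result is 0.757/0.065 = 11.646.
Alice: prior odds 0.034/0.966 = 0.035197; posterior odds 0.40991; posterior probability 0.291.
Bob: prior odds 0.291/0.709 = 0.41044; posterior odds 4.7800; posterior probability 0.827.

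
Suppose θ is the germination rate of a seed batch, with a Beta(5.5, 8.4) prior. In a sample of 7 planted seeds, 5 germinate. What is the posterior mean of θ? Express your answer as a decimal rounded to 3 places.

Posterior mean ≈ 0.502

The binomial likelihood is conjugate to the Beta prior: with 5 successes and 2 failures, the posterior is Beta(5.5+5, 8.4+2) = Beta(10.5, 10.4).
Posterior mean = α/(α+β) = 10.5/20.9 = 0.502.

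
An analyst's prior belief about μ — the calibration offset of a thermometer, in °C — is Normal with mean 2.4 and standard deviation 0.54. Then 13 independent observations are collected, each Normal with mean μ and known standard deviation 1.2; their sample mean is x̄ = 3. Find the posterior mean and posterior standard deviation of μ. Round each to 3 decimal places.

Prior precision 1/τ₀² = 1/0.54² = 3.42936; data precision n/σ² = 13/1.2² = 9.02778.
Posterior precision = 3.42936 + 9.02778 = 12.4571, giving posterior SD = 1/√12.4571 = 0.283.
Posterior mean = (3.42936·2.4 + 9.02778·3) / 12.4571 = 2.835.

Posterior mean ≈ 2.835; posterior SD ≈ 0.283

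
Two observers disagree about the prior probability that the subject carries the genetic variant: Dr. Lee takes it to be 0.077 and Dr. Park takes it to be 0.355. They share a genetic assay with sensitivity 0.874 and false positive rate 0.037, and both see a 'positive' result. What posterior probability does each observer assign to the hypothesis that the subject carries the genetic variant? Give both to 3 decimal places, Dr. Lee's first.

The likelihood ratio for a 'positive' result is 0.874/0.037 = 23.622.
Dr. Lee: prior odds 0.077/0.923 = 0.083424; posterior odds 1.9706; posterior probability 0.663.
Dr. Park: prior odds 0.355/0.645 = 0.55039; posterior odds 13.001; posterior probability 0.929.

Dr. Lee: 0.663; Dr. Park: 0.929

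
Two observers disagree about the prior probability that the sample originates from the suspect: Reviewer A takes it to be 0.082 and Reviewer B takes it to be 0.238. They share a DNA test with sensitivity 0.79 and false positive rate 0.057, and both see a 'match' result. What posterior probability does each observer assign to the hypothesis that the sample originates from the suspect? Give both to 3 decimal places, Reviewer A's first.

P('+'|H) = 0.79, P('+'|¬H) = 0.057.
Reviewer A: numerator 0.79·0.082 = 0.064780; evidence = 0.064780+0.057·0.918 = 0.11711; posterior = 0.553.
Reviewer B: numerator 0.79·0.238 = 0.18802; evidence = 0.18802+0.057·0.762 = 0.23145; posterior = 0.812.

Reviewer A: 0.553; Reviewer B: 0.812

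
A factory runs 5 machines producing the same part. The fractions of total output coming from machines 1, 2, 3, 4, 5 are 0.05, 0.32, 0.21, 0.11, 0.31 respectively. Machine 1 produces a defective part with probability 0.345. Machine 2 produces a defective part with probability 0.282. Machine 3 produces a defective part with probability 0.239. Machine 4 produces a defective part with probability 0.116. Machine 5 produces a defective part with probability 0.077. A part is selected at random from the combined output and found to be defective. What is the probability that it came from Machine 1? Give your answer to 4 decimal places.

Tabulate prior·likelihood by source: [1] prior 0.05, lik 0.345, product 0.01725; [2] prior 0.32, lik 0.282, product 0.09024; [3] prior 0.21, lik 0.239, product 0.05019; [4] prior 0.11, lik 0.116, product 0.01276; [5] prior 0.31, lik 0.077, product 0.02387.
Normalizing constant = 0.19431; the posterior for Machine 1 is its product over the sum, 0.01725/0.19431 = 0.0888.

Posterior probability ≈ 0.0888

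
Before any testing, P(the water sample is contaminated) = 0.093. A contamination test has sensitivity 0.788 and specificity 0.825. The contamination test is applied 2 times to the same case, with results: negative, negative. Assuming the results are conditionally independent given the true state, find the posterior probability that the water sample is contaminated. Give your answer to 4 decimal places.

With H the event that the water sample is contaminated, the joint likelihood of the observed sequence is P(data|H) = 0.212·0.212 = 0.044944 and P(data|¬H) = 0.825·0.825 = 0.68062.
Bayes: P(H|data) = 0.093·0.044944 / (0.093·0.044944 + 0.907·0.68062) = 0.0041798/0.62151 = 0.0067.

Posterior P(H) ≈ 0.0067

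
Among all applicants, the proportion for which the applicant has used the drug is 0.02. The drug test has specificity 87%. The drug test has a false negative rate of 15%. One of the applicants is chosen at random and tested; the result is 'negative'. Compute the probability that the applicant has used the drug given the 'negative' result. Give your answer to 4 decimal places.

Let H be the event that the applicant has used the drug. P(H) = 0.02, so P(¬H) = 0.98. With E the 'negative' result, P(E|H) = 0.15 and P(E|¬H) = 0.87.
P(E) = 0.15·0.02 + 0.87·0.98 = 0.0030000 + 0.85260 = 0.85560.
By Bayes' theorem, P(H|E) = 0.0030000 / 0.85560 = 0.0035.

P(H | E) ≈ 0.0035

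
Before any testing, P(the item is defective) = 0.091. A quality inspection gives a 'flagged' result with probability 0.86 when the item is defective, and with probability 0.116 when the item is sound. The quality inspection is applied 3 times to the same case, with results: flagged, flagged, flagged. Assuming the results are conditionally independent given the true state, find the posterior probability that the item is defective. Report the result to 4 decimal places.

Posterior P(H) ≈ 0.9761

With H the event that the item is defective, the joint likelihood of the observed sequence is P(data|H) = 0.86·0.86·0.86 = 0.63606 and P(data|¬H) = 0.116·0.116·0.116 = 0.0015609.
Bayes: P(H|data) = 0.091·0.63606 / (0.091·0.63606 + 0.909·0.0015609) = 0.057881/0.059300 = 0.9761.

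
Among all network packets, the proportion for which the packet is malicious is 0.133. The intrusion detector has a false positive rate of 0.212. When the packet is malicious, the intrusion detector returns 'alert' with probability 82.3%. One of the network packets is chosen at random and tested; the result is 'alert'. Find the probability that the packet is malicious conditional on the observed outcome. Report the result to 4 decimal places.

Write H for 'the packet is malicious'. Prior odds H:¬H = 0.133/0.867 = 0.15340. For the 'alert' outcome, the likelihood ratio is 0.823/0.212 = 3.8821.
Posterior odds = 0.15340 × 3.8821 = 0.59552, so P(H|E) = 0.59552/(1+0.59552) = 0.3732.

P(H | E) ≈ 0.3732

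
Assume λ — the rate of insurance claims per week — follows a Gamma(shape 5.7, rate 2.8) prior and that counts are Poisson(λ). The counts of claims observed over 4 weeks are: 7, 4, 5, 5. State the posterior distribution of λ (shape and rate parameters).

The Poisson likelihood adds the total count to the shape and the number of exposure periods to the rate. Here ∑xᵢ = 21 and n = 4, so shape 5.7→26.7 and rate 2.8→6.8.

Posterior: Gamma(shape=26.7, rate=6.8)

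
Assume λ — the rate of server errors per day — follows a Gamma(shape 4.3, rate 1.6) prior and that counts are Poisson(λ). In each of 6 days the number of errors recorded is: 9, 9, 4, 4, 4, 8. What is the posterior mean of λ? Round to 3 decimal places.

Posterior mean ≈ 5.566

Total count ∑xᵢ = 38 over n = 6 days.
Gamma is conjugate to the Poisson likelihood: posterior is Gamma(shape = 4.3+38 = 42.3, rate = 1.6+6 = 7.6).
E[λ | data] = 42.3/7.6 = 5.566.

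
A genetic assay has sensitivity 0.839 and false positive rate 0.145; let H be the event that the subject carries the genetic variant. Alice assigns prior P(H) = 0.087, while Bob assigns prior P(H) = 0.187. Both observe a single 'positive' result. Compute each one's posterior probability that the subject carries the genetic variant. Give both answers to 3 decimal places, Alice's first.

The likelihood ratio for a 'positive' result is 0.839/0.145 = 5.7862.
Alice: prior odds 0.087/0.913 = 0.095290; posterior odds 0.55137; posterior probability 0.355.
Bob: prior odds 0.187/0.813 = 0.23001; posterior odds 1.3309; posterior probability 0.571.

Alice: 0.355; Bob: 0.571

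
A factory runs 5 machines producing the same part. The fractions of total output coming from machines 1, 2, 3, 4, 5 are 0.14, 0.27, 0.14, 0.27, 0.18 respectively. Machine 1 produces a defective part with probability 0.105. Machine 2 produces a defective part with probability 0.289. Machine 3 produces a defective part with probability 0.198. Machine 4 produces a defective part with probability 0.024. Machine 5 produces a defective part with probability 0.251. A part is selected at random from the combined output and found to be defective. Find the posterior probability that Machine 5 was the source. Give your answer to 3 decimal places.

P(defective|M1) = 0.105; P(defective|M2) = 0.289; P(defective|M3) = 0.198; P(defective|M4) = 0.024; P(defective|M5) = 0.251.
Prior × likelihood for each source: 0.14·0.105=0.01470, 0.27·0.289=0.07803, 0.14·0.198=0.02772, 0.27·0.024=0.006480, 0.18·0.251=0.04518. Summing gives P(defective) = 0.17211.
P(Machine 5 | defective) = 0.04518 / 0.17211 = 0.263.

Posterior probability ≈ 0.263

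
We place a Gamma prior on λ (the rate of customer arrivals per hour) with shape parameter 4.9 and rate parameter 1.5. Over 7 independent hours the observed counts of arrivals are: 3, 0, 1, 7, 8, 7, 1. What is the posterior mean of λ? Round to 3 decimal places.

Posterior mean ≈ 3.753

Total count ∑xᵢ = 27 over n = 7 hours.
Gamma is conjugate to the Poisson likelihood: posterior is Gamma(shape = 4.9+27 = 31.9, rate = 1.5+7 = 8.5).
Posterior mean = shape/rate = 31.9/8.5 = 3.753.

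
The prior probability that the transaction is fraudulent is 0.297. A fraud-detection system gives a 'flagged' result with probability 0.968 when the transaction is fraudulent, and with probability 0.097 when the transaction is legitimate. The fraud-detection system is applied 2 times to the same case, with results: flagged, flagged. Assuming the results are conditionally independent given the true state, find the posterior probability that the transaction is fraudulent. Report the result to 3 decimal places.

Posterior P(H) ≈ 0.977

With H the event that the transaction is fraudulent, the joint likelihood of the observed sequence is P(data|H) = 0.968·0.968 = 0.93702 and P(data|¬H) = 0.097·0.097 = 0.0094090.
Bayes: P(H|data) = 0.297·0.93702 / (0.297·0.93702 + 0.703·0.0094090) = 0.27830/0.28491 = 0.9768.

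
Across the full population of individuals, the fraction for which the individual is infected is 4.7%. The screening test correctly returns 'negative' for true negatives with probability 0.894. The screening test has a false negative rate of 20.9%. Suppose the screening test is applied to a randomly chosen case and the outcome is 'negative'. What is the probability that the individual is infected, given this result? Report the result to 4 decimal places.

P(H | E) ≈ 0.0114

Let H be the event that the individual is infected. P(H) = 0.047, so P(¬H) = 0.953. With E the 'negative' result, P(E|H) = 0.209 and P(E|¬H) = 0.894.
P(E) = 0.209·0.047 + 0.894·0.953 = 0.0098230 + 0.85198 = 0.86181.
By Bayes' theorem, P(H|E) = 0.0098230 / 0.86181 = 0.0114.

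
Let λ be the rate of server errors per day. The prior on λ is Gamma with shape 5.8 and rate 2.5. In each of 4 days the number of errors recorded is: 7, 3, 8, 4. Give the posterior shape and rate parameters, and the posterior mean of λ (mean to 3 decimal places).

The Poisson likelihood adds the total count to the shape and the number of exposure periods to the rate. Here ∑xᵢ = 22 and n = 4, so shape 5.8→27.8 and rate 2.5→6.5.
E[λ | data] = 27.8/6.5 = 4.277.

Posterior: Gamma(shape=27.8, rate=6.5); mean ≈ 4.277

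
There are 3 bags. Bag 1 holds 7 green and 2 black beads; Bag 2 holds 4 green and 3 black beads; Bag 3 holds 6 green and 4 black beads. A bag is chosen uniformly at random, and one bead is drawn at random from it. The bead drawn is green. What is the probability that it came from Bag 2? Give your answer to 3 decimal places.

Posterior probability ≈ 0.293

P(green|Bag 1) = 0.7778; P(green|Bag 2) = 0.5714; P(green|Bag 3) = 0.6.
Prior × likelihood for each source: 0.333333·0.7778=0.2593, 0.333333·0.5714=0.1905, 0.333333·0.6=0.2000. Summing gives P(green) = 0.64974.
P(Bag 2 | green) = 0.1905 / 0.64974 = 0.293.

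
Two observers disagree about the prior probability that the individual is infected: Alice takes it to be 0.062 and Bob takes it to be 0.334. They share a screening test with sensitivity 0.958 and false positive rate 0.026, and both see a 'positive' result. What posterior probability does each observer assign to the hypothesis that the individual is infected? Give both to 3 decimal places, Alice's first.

P('+'|H) = 0.958, P('+'|¬H) = 0.026.
Alice: numerator 0.958·0.062 = 0.059396; evidence = 0.059396+0.026·0.938 = 0.083784; posterior = 0.709.
Bob: numerator 0.958·0.334 = 0.31997; evidence = 0.31997+0.026·0.666 = 0.33729; posterior = 0.949.

Alice: 0.709; Bob: 0.949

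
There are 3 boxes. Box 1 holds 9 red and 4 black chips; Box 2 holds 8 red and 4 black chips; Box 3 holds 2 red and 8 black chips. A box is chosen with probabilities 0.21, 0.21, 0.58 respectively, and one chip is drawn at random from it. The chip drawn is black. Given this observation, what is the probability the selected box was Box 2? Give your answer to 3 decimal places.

P(black|Box 1) = 0.3077; P(black|Box 2) = 0.3333; P(black|Box 3) = 0.8.
Prior × likelihood for each source: 0.21·0.3077=0.06462, 0.21·0.3333=0.07000, 0.58·0.8=0.4640. Summing gives P(black) = 0.59862.
P(Box 2 | black) = 0.07000 / 0.59862 = 0.117.

Posterior probability ≈ 0.117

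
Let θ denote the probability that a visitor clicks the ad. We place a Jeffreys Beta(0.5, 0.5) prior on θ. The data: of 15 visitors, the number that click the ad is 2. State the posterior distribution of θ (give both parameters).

The binomial likelihood is conjugate to the Beta prior: with 2 successes and 13 failures, the posterior is Beta(0.5+2, 0.5+13) = Beta(2.5, 13.5).

Posterior: Beta(2.5, 13.5)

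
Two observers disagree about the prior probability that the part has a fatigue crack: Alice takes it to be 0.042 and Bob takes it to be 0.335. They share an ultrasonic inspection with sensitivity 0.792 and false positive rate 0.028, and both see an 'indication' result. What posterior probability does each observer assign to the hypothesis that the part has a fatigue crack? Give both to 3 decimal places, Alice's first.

Alice: 0.554; Bob: 0.934

P('+'|H) = 0.792, P('+'|¬H) = 0.028.
Alice: numerator 0.792·0.042 = 0.033264; evidence = 0.033264+0.028·0.958 = 0.060088; posterior = 0.554.
Bob: numerator 0.792·0.335 = 0.26532; evidence = 0.26532+0.028·0.665 = 0.28394; posterior = 0.934.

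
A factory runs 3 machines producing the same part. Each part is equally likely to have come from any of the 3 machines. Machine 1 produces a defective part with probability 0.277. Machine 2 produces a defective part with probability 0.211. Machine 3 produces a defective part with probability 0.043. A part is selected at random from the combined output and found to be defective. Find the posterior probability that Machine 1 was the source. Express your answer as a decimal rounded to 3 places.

Posterior probability ≈ 0.522

Tabulate prior·likelihood by source: [1] prior 0.333333, lik 0.277, product 0.09233; [2] prior 0.333333, lik 0.211, product 0.07033; [3] prior 0.333333, lik 0.043, product 0.01433.
Normalizing constant = 0.17700; the posterior for Machine 1 is its product over the sum, 0.09233/0.17700 = 0.522.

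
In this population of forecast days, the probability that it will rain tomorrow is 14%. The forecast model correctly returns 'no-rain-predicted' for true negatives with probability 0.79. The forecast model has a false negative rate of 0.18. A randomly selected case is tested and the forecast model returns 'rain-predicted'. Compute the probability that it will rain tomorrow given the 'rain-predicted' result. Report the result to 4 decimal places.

Write H for 'it will rain tomorrow'. Prior odds H:¬H = 0.14/0.86 = 0.16279. For the 'rain-predicted' outcome, the likelihood ratio is 0.82/0.21 = 3.9048.
Posterior odds = 0.16279 × 3.9048 = 0.63566, so P(H|E) = 0.63566/(1+0.63566) = 0.3886.

P(H | E) ≈ 0.3886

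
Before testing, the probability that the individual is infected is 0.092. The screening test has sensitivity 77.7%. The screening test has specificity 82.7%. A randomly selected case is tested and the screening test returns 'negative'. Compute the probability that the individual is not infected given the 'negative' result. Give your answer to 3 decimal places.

Let H be the event that the individual is infected. P(H) = 0.092, so P(¬H) = 0.908. With E the 'negative' result, P(E|H) = 0.223 and P(E|¬H) = 0.827.
P(E) = 0.223·0.092 + 0.827·0.908 = 0.020516 + 0.75092 = 0.77143.
By Bayes' theorem, P(H|E) = 0.020516 / 0.77143 = 0.027. Hence P(¬H|E) = 1 − 0.027 = 0.973.

P(¬H | E) ≈ 0.973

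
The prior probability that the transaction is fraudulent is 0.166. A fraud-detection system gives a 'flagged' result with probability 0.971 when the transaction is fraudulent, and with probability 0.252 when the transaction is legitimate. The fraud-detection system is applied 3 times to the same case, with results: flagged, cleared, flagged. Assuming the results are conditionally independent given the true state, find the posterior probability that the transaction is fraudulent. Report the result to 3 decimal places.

Let H be the event that the transaction is fraudulent; start with P(H) = 0.166. P('flagged'|H) = 0.971, P('flagged'|¬H) = 0.252.
Update on result 1 ('flagged'): P(H) ← 0.971·0.1660 / (0.971·0.1660 + 0.252·0.8340) = 0.16119/0.37135 = 0.4340.
Update on result 2 ('cleared'): P(H) ← 0.029·0.4340 / (0.029·0.4340 + 0.748·0.5660) = 0.012587/0.43592 = 0.0289.
Update on result 3 ('flagged'): P(H) ← 0.971·0.0289 / (0.971·0.0289 + 0.252·0.9711) = 0.028038/0.27276 = 0.1028.

Posterior P(H) ≈ 0.103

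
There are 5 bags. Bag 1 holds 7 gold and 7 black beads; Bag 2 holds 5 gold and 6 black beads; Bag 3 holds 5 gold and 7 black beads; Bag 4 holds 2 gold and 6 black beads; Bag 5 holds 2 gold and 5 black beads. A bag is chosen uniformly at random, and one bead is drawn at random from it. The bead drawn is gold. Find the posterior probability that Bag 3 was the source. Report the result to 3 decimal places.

Posterior probability ≈ 0.219

P(gold|Bag 1) = 0.5; P(gold|Bag 2) = 0.4545; P(gold|Bag 3) = 0.4167; P(gold|Bag 4) = 0.25; P(gold|Bag 5) = 0.2857.
Prior × likelihood for each source: 0.2·0.5=0.1000, 0.2·0.4545=0.09091, 0.2·0.4167=0.08333, 0.2·0.25=0.05000, 0.2·0.2857=0.05714. Summing gives P(gold) = 0.38139.
P(Bag 3 | gold) = 0.08333 / 0.38139 = 0.219.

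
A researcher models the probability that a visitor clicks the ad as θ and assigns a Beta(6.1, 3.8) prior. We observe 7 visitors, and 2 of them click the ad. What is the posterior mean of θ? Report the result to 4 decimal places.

Observing 2 successes and 5 failures updates Beta(6.1, 3.8) by adding the success and failure counts to the two shape parameters: α = 6.1+2 = 8.1, β = 3.8+5 = 8.8.
Posterior mean = α/(α+β) = 8.1/16.9 = 0.4793.

Posterior mean ≈ 0.4793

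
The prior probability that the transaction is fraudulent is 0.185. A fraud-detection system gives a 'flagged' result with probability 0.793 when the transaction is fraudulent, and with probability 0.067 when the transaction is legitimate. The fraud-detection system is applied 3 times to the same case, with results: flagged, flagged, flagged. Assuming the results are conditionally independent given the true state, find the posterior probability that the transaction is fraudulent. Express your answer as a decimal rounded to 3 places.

Let H be the event that the transaction is fraudulent; start with P(H) = 0.185. P('flagged'|H) = 0.793, P('flagged'|¬H) = 0.067.
Update on result 1 ('flagged'): P(H) ← 0.793·0.1850 / (0.793·0.1850 + 0.067·0.8150) = 0.14671/0.20131 = 0.7288.
Update on result 2 ('flagged'): P(H) ← 0.793·0.7288 / (0.793·0.7288 + 0.067·0.2712) = 0.57790/0.59607 = 0.9695.
Update on result 3 ('flagged'): P(H) ← 0.793·0.9695 / (0.793·0.9695 + 0.067·0.0305) = 0.76882/0.77087 = 0.9974.

Posterior P(H) ≈ 0.997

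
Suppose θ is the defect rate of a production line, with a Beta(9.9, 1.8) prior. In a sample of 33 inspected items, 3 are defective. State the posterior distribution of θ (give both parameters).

Observing 3 successes and 30 failures updates Beta(9.9, 1.8) by adding the success and failure counts to the two shape parameters: α = 9.9+3 = 12.9, β = 1.8+30 = 31.8.

Posterior: Beta(12.9, 31.8)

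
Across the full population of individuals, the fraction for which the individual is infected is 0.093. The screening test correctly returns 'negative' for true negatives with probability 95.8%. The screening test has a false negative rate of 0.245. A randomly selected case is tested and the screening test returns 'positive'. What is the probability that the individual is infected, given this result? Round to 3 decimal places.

Let H be the event that the individual is infected. P(H) = 0.093, so P(¬H) = 0.907. With E the 'positive' result, P(E|H) = 0.755 and P(E|¬H) = 0.042.
P(E) = 0.755·0.093 + 0.042·0.907 = 0.070215 + 0.038094 = 0.10831.
By Bayes' theorem, P(H|E) = 0.070215 / 0.10831 = 0.648.

P(H | E) ≈ 0.648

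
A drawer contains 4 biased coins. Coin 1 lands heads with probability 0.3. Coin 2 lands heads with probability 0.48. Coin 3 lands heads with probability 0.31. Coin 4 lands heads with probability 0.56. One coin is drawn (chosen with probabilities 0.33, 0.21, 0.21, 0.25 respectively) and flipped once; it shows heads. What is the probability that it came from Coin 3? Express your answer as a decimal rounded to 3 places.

Posterior probability ≈ 0.161

Tabulate prior·likelihood by source: [1] prior 0.33, lik 0.3, product 0.09900; [2] prior 0.21, lik 0.48, product 0.1008; [3] prior 0.21, lik 0.31, product 0.06510; [4] prior 0.25, lik 0.56, product 0.1400.
Normalizing constant = 0.40490; the posterior for Coin 3 is its product over the sum, 0.06510/0.40490 = 0.161.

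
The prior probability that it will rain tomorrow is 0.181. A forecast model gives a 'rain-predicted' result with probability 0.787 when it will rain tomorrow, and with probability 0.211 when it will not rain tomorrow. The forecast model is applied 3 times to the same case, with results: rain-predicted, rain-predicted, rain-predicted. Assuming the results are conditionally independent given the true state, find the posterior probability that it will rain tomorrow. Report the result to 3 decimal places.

Posterior P(H) ≈ 0.920

With H the event that it will rain tomorrow, the joint likelihood of the observed sequence is P(data|H) = 0.787·0.787·0.787 = 0.48744 and P(data|¬H) = 0.211·0.211·0.211 = 0.0093939.
Bayes: P(H|data) = 0.181·0.48744 / (0.181·0.48744 + 0.819·0.0093939) = 0.088227/0.095921 = 0.9198.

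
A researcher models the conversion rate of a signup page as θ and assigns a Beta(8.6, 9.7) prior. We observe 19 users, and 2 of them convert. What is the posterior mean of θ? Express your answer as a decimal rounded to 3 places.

Posterior mean ≈ 0.284

The binomial likelihood is conjugate to the Beta prior: with 2 successes and 17 failures, the posterior is Beta(8.6+2, 9.7+17) = Beta(10.6, 26.7).
E[θ | data] = 10.6/(10.6+26.7) = 0.284.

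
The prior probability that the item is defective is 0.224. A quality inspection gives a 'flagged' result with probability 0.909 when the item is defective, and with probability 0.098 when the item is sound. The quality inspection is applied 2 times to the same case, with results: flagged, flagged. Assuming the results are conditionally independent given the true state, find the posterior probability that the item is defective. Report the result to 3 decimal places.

Posterior P(H) ≈ 0.961

With H the event that the item is defective, the joint likelihood of the observed sequence is P(data|H) = 0.909·0.909 = 0.82628 and P(data|¬H) = 0.098·0.098 = 0.0096040.
Bayes: P(H|data) = 0.224·0.82628 / (0.224·0.82628 + 0.776·0.0096040) = 0.18509/0.19254 = 0.9613.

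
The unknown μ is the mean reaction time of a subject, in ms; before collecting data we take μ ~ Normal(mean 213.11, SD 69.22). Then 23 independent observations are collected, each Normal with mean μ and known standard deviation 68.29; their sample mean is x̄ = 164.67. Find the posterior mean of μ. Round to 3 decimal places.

Posterior mean ≈ 166.637

With known σ, the Normal prior is conjugate. Weight on the data is w = (n/σ²)/(n/σ² + 1/τ₀²) = 0.00493189/(0.00493189+0.00020871) = 0.95940.
Posterior mean = w·x̄ + (1−w)·μ₀ = 0.95940·164.67 + 0.040600·213.11 = 166.637.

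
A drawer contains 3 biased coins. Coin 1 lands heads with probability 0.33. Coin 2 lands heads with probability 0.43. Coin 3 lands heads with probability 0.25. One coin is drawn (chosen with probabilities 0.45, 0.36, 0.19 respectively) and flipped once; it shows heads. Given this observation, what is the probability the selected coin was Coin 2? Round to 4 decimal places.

Tabulate prior·likelihood by source: [1] prior 0.45, lik 0.33, product 0.1485; [2] prior 0.36, lik 0.43, product 0.1548; [3] prior 0.19, lik 0.25, product 0.04750.
Normalizing constant = 0.35080; the posterior for Coin 2 is its product over the sum, 0.1548/0.35080 = 0.4413.

Posterior probability ≈ 0.4413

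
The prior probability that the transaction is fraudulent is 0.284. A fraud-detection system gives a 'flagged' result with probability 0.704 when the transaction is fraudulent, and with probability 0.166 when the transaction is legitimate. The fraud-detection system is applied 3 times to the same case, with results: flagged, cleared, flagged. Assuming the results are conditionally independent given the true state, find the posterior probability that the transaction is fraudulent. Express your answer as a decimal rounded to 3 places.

Posterior P(H) ≈ 0.717

Let H be the event that the transaction is fraudulent; start with P(H) = 0.284. P('flagged'|H) = 0.704, P('flagged'|¬H) = 0.166.
Update on result 1 ('flagged'): P(H) ← 0.704·0.2840 / (0.704·0.2840 + 0.166·0.7160) = 0.19994/0.31879 = 0.6272.
Update on result 2 ('cleared'): P(H) ← 0.296·0.6272 / (0.296·0.6272 + 0.834·0.3728) = 0.18564/0.49658 = 0.3738.
Update on result 3 ('flagged'): P(H) ← 0.704·0.3738 / (0.704·0.3738 + 0.166·0.6262) = 0.26318/0.36712 = 0.7169.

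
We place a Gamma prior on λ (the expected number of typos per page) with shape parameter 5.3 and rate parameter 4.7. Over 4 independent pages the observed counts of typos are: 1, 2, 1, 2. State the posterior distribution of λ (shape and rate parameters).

Posterior: Gamma(shape=11.3, rate=8.7)

The Poisson likelihood adds the total count to the shape and the number of exposure periods to the rate. Here ∑xᵢ = 6 and n = 4, so shape 5.3→11.3 and rate 4.7→8.7.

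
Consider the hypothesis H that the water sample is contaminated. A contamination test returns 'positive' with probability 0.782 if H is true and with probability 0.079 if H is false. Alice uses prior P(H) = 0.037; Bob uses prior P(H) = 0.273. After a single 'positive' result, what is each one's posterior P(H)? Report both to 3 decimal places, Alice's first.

Alice: 0.276; Bob: 0.788

P('+'|H) = 0.782, P('+'|¬H) = 0.079.
Alice: numerator 0.782·0.037 = 0.028934; evidence = 0.028934+0.079·0.963 = 0.10501; posterior = 0.276.
Bob: numerator 0.782·0.273 = 0.21349; evidence = 0.21349+0.079·0.727 = 0.27092; posterior = 0.788.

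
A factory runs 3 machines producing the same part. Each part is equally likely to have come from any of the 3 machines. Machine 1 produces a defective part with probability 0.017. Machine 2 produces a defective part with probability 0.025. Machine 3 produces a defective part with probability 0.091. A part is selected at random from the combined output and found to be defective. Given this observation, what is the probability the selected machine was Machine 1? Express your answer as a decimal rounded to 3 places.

Tabulate prior·likelihood by source: [1] prior 0.333333, lik 0.017, product 0.005667; [2] prior 0.333333, lik 0.025, product 0.008333; [3] prior 0.333333, lik 0.091, product 0.03033.
Normalizing constant = 0.044333; the posterior for Machine 1 is its product over the sum, 0.005667/0.044333 = 0.128.

Posterior probability ≈ 0.128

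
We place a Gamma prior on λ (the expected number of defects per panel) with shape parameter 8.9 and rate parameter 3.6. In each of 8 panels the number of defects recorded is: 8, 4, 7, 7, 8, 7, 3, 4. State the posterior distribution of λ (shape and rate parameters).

Total count ∑xᵢ = 48 over n = 8 panels.
Gamma is conjugate to the Poisson likelihood: posterior is Gamma(shape = 8.9+48 = 56.9, rate = 3.6+8 = 11.6).

Posterior: Gamma(shape=56.9, rate=11.6)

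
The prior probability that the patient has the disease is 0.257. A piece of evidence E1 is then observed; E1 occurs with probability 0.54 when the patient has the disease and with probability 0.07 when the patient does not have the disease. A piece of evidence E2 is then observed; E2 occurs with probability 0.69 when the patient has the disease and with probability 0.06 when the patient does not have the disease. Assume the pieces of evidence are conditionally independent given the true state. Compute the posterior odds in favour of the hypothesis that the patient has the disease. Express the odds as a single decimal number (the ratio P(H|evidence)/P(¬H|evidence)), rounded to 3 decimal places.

Prior odds = 0.257/(1−0.257) = 0.34590. In log-odds, ln(0.34590) = -1.0616.
Add log likelihood ratios: ln(7.7143) + ln(11.500) = 4.4854.
Posterior log-odds = 3.4238, so posterior odds = exp(3.4238) = 30.686.

Posterior odds ≈ 30.686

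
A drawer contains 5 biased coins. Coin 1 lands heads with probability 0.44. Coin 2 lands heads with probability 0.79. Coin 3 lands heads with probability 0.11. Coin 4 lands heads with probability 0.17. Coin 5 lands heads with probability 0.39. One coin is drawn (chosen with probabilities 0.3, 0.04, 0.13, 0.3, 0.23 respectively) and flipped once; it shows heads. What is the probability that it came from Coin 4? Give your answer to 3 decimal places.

Posterior probability ≈ 0.160

P(heads|C1) = 0.44; P(heads|C2) = 0.79; P(heads|C3) = 0.11; P(heads|C4) = 0.17; P(heads|C5) = 0.39.
Prior × likelihood for each source: 0.3·0.44=0.1320, 0.04·0.79=0.03160, 0.13·0.11=0.01430, 0.3·0.17=0.05100, 0.23·0.39=0.08970. Summing gives P(heads) = 0.31860.
P(Coin 4 | heads) = 0.05100 / 0.31860 = 0.160.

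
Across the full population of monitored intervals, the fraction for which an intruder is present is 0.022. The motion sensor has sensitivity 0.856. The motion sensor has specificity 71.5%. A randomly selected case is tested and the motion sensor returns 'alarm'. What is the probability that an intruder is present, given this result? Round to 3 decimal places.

Let H be the event that an intruder is present. P(H) = 0.022, so P(¬H) = 0.978. With E the 'alarm' result, P(E|H) = 0.856 and P(E|¬H) = 0.285.
P(E) = 0.856·0.022 + 0.285·0.978 = 0.018832 + 0.27873 = 0.29756.
By Bayes' theorem, P(H|E) = 0.018832 / 0.29756 = 0.063.

P(H | E) ≈ 0.063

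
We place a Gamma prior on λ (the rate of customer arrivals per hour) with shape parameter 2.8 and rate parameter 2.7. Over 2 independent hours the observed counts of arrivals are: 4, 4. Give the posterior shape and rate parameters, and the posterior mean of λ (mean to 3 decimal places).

Posterior: Gamma(shape=10.8, rate=4.7); mean ≈ 2.298

Total count ∑xᵢ = 8 over n = 2 hours.
Gamma is conjugate to the Poisson likelihood: posterior is Gamma(shape = 2.8+8 = 10.8, rate = 2.7+2 = 4.7).
E[λ | data] = 10.8/4.7 = 2.298.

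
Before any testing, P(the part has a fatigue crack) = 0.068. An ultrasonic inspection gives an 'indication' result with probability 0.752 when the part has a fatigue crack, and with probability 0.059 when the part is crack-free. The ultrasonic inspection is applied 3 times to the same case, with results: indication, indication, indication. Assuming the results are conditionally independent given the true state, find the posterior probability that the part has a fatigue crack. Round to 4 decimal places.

Posterior P(H) ≈ 0.9934

Let H be the event that the part has a fatigue crack; start with P(H) = 0.068. P('indication'|H) = 0.752, P('indication'|¬H) = 0.059.
Update on result 1 ('indication'): P(H) ← 0.752·0.0680 / (0.752·0.0680 + 0.059·0.9320) = 0.051136/0.10612 = 0.4819.
Update on result 2 ('indication'): P(H) ← 0.752·0.4819 / (0.752·0.4819 + 0.059·0.5181) = 0.36235/0.39292 = 0.9222.
Update on result 3 ('indication'): P(H) ← 0.752·0.9222 / (0.752·0.9222 + 0.059·0.0778) = 0.69349/0.69808 = 0.9934.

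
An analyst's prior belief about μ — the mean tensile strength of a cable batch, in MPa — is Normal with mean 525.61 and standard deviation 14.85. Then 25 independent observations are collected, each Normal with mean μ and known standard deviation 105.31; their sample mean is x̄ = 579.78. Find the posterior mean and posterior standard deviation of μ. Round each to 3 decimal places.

Posterior mean ≈ 543.597; posterior SD ≈ 12.137

Prior precision 1/τ₀² = 1/14.85² = 0.00453468; data precision n/σ² = 25/105.31² = 0.00225424.
Posterior precision = 0.00453468 + 0.00225424 = 0.00678893, giving posterior SD = 1/√0.00678893 = 12.137.
Posterior mean = (0.00453468·525.61 + 0.00225424·579.78) / 0.00678893 = 543.597.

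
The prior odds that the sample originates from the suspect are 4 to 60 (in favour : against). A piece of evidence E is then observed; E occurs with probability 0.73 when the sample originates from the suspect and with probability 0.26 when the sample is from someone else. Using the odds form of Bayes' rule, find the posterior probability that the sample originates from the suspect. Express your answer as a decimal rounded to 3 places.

Prior odds = 4/60 = 0.066667.
Likelihood ratio for E = 0.73/0.26 = 2.8077.
Posterior odds = prior odds × LR = 0.18718.
Posterior probability = odds/(1+odds) = 0.18718/1.1872 = 0.158.

Posterior probability ≈ 0.158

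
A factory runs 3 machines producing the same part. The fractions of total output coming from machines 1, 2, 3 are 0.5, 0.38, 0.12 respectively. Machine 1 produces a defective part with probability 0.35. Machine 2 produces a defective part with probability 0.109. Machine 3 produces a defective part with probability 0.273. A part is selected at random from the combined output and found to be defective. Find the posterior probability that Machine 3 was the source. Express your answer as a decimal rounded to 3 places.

Tabulate prior·likelihood by source: [1] prior 0.5, lik 0.35, product 0.1750; [2] prior 0.38, lik 0.109, product 0.04142; [3] prior 0.12, lik 0.273, product 0.03276.
Normalizing constant = 0.24918; the posterior for Machine 3 is its product over the sum, 0.03276/0.24918 = 0.131.

Posterior probability ≈ 0.131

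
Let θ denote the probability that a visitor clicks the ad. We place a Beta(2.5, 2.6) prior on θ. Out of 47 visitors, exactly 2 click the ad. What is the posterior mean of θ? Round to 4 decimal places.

Posterior mean ≈ 0.0864

Observing 2 successes and 45 failures updates Beta(2.5, 2.6) by adding the success and failure counts to the two shape parameters: α = 2.5+2 = 4.5, β = 2.6+45 = 47.6.
Posterior mean = α/(α+β) = 4.5/52.1 = 0.0864.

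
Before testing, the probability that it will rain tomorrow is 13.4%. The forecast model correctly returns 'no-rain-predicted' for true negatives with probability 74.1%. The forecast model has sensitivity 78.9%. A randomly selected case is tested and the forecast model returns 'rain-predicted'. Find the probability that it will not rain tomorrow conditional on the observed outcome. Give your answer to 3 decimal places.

Let H be the event that it will rain tomorrow. P(H) = 0.134, so P(¬H) = 0.866. With E the 'rain-predicted' result, P(E|H) = 0.789 and P(E|¬H) = 0.259.
P(E) = 0.789·0.134 + 0.259·0.866 = 0.10573 + 0.22429 = 0.33002.
By Bayes' theorem, P(H|E) = 0.10573 / 0.33002 = 0.320. Hence P(¬H|E) = 1 − 0.320 = 0.680.

P(¬H | E) ≈ 0.680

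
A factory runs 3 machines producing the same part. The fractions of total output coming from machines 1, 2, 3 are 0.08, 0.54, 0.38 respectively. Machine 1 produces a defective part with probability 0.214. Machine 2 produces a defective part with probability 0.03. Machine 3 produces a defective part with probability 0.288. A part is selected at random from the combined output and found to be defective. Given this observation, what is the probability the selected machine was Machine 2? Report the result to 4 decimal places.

Tabulate prior·likelihood by source: [1] prior 0.08, lik 0.214, product 0.01712; [2] prior 0.54, lik 0.03, product 0.01620; [3] prior 0.38, lik 0.288, product 0.1094.
Normalizing constant = 0.14276; the posterior for Machine 2 is its product over the sum, 0.01620/0.14276 = 0.1135.

Posterior probability ≈ 0.1135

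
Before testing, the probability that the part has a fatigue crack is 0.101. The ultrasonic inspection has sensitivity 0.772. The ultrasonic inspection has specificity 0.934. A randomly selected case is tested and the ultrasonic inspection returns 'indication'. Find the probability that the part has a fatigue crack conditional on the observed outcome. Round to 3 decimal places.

P(H | E) ≈ 0.568

Write H for 'the part has a fatigue crack'. Prior odds H:¬H = 0.101/0.899 = 0.11235. For the 'indication' outcome, the likelihood ratio is 0.772/0.066 = 11.697.
Posterior odds = 0.11235 × 11.697 = 1.3141, so P(H|E) = 1.3141/(1+1.3141) = 0.568.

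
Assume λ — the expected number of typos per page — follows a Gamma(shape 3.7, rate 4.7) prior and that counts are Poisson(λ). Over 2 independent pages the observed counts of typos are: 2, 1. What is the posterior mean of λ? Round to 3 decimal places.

Posterior mean ≈ 1.000

Total count ∑xᵢ = 3 over n = 2 pages.
Gamma is conjugate to the Poisson likelihood: posterior is Gamma(shape = 3.7+3 = 6.7, rate = 4.7+2 = 6.7).
Posterior mean = shape/rate = 6.7/6.7 = 1.000.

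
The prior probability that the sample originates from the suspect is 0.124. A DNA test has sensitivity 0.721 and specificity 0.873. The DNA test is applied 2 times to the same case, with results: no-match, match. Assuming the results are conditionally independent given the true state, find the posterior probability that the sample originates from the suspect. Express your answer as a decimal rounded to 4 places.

Posterior P(H) ≈ 0.2043

Let H be the event that the sample originates from the suspect; start with P(H) = 0.124. P('match'|H) = 0.721, P('match'|¬H) = 0.127.
Update on result 1 ('no-match'): P(H) ← 0.279·0.1240 / (0.279·0.1240 + 0.873·0.8760) = 0.034596/0.79934 = 0.0433.
Update on result 2 ('match'): P(H) ← 0.721·0.0433 / (0.721·0.0433 + 0.127·0.9567) = 0.031205/0.15271 = 0.2043.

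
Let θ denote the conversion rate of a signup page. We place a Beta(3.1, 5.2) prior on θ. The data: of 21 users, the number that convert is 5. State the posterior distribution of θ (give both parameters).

Posterior: Beta(8.1, 21.2)

The binomial likelihood is conjugate to the Beta prior: with 5 successes and 16 failures, the posterior is Beta(3.1+5, 5.2+16) = Beta(8.1, 21.2).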